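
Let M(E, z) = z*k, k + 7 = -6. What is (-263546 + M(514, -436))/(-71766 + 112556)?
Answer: -128939/20395 ≈ -6.3221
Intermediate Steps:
k = -13 (k = -7 - 6 = -13)
M(E, z) = -13*z (M(E, z) = z*(-13) = -13*z)
(-263546 + M(514, -436))/(-71766 + 112556) = (-263546 - 13*(-436))/(-71766 + 112556) = (-263546 + 5668)/40790 = -257878*1/40790 = -128939/20395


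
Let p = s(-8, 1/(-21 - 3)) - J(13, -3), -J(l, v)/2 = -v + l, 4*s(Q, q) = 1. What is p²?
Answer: 16641/16 ≈ 1040.1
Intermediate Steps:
s(Q, q) = ¼ (s(Q, q) = (¼)*1 = ¼)
J(l, v) = -2*l + 2*v (J(l, v) = -2*(-v + l) = -2*(l - v) = -2*l + 2*v)
p = 129/4 (p = ¼ - (-2*13 + 2*(-3)) = ¼ - (-26 - 6) = ¼ - 1*(-32) = ¼ + 32 = 129/4 ≈ 32.250)
p² = (129/4)² = 16641/16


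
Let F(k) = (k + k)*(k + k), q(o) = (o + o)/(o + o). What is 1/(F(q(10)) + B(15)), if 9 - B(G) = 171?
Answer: -1/158 ≈ -0.0063291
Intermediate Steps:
B(G) = -162 (B(G) = 9 - 1*171 = 9 - 171 = -162)
q(o) = 1 (q(o) = (2*o)/((2*o)) = (2*o)*(1/(2*o)) = 1)
F(k) = 4*k² (F(k) = (2*k)*(2*k) = 4*k²)
1/(F(q(10)) + B(15)) = 1/(4*1² - 162) = 1/(4*1 - 162) = 1/(4 - 162) = 1/(-158) = -1/158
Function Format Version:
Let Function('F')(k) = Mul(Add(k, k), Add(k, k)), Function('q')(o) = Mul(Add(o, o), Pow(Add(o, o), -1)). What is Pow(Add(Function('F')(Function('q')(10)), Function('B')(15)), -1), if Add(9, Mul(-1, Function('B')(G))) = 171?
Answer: Rational(-1, 158) ≈ -0.0063291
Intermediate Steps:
Function('B')(G) = -162 (Function('B')(G) = Add(9, Mul(-1, 171)) = Add(9, -171) = -162)
Function('q')(o) = 1 (Function('q')(o) = Mul(Mul(2, o), Pow(Mul(2, o), -1)) = Mul(Mul(2, o), Mul(Rational(1, 2), Pow(o, -1))) = 1)
Function('F')(k) = Mul(4, Pow(k, 2)) (Function('F')(k) = Mul(Mul(2, k), Mul(2, k)) = Mul(4, Pow(k, 2)))
Pow(Add(Function('F')(Function('q')(10)), Function('B')(15)), -1) = Pow(Add(Mul(4, Pow(1, 2)), -162), -1) = Pow(Add(Mul(4, 1), -162), -1) = Pow(Add(4, -162), -1) = Pow(-158, -1) = Rational(-1, 158)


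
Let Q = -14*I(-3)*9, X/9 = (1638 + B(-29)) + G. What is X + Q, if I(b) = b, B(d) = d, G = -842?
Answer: 7281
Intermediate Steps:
X = 6903 (X = 9*((1638 - 29) - 842) = 9*(1609 - 842) = 9*767 = 6903)
Q = 378 (Q = -14*(-3)*9 = 42*9 = 378)
X + Q = 6903 + 378 = 7281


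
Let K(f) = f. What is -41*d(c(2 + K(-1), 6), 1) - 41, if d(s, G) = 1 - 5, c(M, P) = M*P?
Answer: 123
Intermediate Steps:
d(s, G) = -4
-41*d(c(2 + K(-1), 6), 1) - 41 = -41*(-4) - 41 = 164 - 41 = 123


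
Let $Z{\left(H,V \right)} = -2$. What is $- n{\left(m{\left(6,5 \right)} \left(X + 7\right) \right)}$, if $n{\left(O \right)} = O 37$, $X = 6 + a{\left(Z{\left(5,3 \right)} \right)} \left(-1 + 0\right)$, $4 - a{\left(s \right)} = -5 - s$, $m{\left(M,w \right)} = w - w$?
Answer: $0$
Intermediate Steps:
$m{\left(M,w \right)} = 0$
$a{\left(s \right)} = 9 + s$ ($a{\left(s \right)} = 4 - \left(-5 - s\right) = 4 + \left(5 + s\right) = 9 + s$)
$X = -1$ ($X = 6 + \left(9 - 2\right) \left(-1 + 0\right) = 6 + 7 \left(-1\right) = 6 - 7 = -1$)
$n{\left(O \right)} = 37 O$
$- n{\left(m{\left(6,5 \right)} \left(X + 7\right) \right)} = - 37 \cdot 0 \left(-1 + 7\right) = - 37 \cdot 0 \cdot 6 = - 37 \cdot 0 = \left(-1\right) 0 = 0$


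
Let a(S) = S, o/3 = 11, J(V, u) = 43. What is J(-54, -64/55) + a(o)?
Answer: 76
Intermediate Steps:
o = 33 (o = 3*11 = 33)
J(-54, -64/55) + a(o) = 43 + 33 = 76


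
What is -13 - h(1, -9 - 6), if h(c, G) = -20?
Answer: 7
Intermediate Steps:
-13 - h(1, -9 - 6) = -13 - 1*(-20) = -13 + 20 = 7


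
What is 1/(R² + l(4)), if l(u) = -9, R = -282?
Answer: 1/79515 ≈ 1.2576e-5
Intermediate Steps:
1/(R² + l(4)) = 1/((-282)² - 9) = 1/(79524 - 9) = 1/79515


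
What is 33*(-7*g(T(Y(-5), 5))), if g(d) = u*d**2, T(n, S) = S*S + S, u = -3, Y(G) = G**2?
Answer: 623700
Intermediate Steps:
T(n, S) = S + S**2 (T(n, S) = S**2 + S = S + S**2)
g(d) = -3*d**2
33*(-7*g(T(Y(-5), 5))) = 33*(-(-21)*(5*(1 + 5))**2) = 33*(-(-21)*(5*6)**2) = 33*(-(-21)*30**2) = 33*(-(-21)*900) = 33*(-7*(-2700)) = 33*18900 = 623700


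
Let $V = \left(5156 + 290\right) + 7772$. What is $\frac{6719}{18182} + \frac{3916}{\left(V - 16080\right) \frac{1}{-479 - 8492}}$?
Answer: $\frac{319380408565}{26018442} \approx 12275.0$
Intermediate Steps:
$V = 13218$ ($V = 5446 + 7772 = 13218$)
$\frac{6719}{18182} + \frac{3916}{\left(V - 16080\right) \frac{1}{-479 - 8492}} = \frac{6719}{18182} + \frac{3916}{\left(13218 - 16080\right) \frac{1}{-479 - 8492}} = 6719 \cdot \frac{1}{18182} + \frac{3916}{\left(-2862\right) \frac{1}{-8971}} = \frac{6719}{18182} + \frac{3916}{\left(-2862\right) \left(- \frac{1}{8971}\right)} = \frac{6719}{18182} + \frac{3916}{\frac{2862}{8971}} = \frac{6719}{18182} + 3916 \cdot \frac{8971}{2862} = \frac{6719}{18182} + \frac{17565218}{1431} = \frac{319380408565}{26018442}$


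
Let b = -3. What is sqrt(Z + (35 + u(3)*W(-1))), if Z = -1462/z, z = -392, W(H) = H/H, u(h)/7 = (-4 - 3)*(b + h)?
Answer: sqrt(7591)/14 ≈ 6.2233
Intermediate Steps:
u(h) = 147 - 49*h (u(h) = 7*((-4 - 3)*(-3 + h)) = 7*(-7*(-3 + h)) = 7*(21 - 7*h) = 147 - 49*h)
W(H) = 1
Z = 731/196 (Z = -1462/(-392) = -1462*(-1/392) = 731/196 ≈ 3.7296)
sqrt(Z + (35 + u(3)*W(-1))) = sqrt(731/196 + (35 + (147 - 49*3)*1)) = sqrt(731/196 + (35 + (147 - 147)*1)) = sqrt(731/196 + (35 + 0*1)) = sqrt(731/196 + (35 + 0)) = sqrt(731/196 + 35) = sqrt(7591/196) = sqrt(7591)/14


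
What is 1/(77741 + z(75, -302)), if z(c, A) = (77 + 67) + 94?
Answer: 1/77979 ≈ 1.2824e-5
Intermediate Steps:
z(c, A) = 238 (z(c, A) = 144 + 94 = 238)
1/(77741 + z(75, -302)) = 1/(77741 + 238) = 1/77979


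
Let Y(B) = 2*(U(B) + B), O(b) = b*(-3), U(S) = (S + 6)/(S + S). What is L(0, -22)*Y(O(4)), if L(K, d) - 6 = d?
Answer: 376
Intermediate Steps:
L(K, d) = 6 + d
U(S) = (6 + S)/(2*S) (U(S) = (6 + S)/((2*S)) = (6 + S)*(1/(2*S)) = (6 + S)/(2*S))
O(b) = -3*b
Y(B) = 2*B + (6 + B)/B (Y(B) = 2*((6 + B)/(2*B) + B) = 2*(B + (6 + B)/(2*B)) = 2*B + (6 + B)/B)
L(0, -22)*Y(O(4)) = (6 - 22)*(1 + 2*(-3*4) + 6/((-3*4))) = -16*(1 + 2*(-12) + 6/(-12)) = -16*(1 - 24 + 6*(-1/12)) = -16*(1 - 24 - ½) = -16*(-47/2) = 376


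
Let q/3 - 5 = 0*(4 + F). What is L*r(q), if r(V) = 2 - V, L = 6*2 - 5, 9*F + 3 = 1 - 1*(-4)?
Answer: -91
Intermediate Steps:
F = 2/9 (F = -1/3 + (1 - 1*(-4))/9 = -1/3 + (1 + 4)/9 = -1/3 + (1/9)*5 = -1/3 + 5/9 = 2/9 ≈ 0.22222)
L = 7 (L = 12 - 5 = 7)
q = 15 (q = 15 + 3*(0*(4 + 2/9)) = 15 + 3*(0*(38/9)) = 15 + 3*0 = 15 + 0 = 15)
L*r(q) = 7*(2 - 1*15) = 7*(2 - 15) = 7*(-13) = -91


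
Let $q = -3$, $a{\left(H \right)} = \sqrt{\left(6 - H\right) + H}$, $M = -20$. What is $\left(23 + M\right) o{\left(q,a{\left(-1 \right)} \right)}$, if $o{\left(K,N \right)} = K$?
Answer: $-9$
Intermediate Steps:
$a{\left(H \right)} = \sqrt{6}$
$\left(23 + M\right) o{\left(q,a{\left(-1 \right)} \right)} = \left(23 - 20\right) \left(-3\right) = 3 \left(-3\right) = -9$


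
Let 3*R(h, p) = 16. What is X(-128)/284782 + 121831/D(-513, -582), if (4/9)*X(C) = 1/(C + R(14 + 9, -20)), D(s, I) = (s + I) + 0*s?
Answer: -51071446068989/459023018880 ≈ -111.26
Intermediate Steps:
R(h, p) = 16/3 (R(h, p) = (1/3)*16 = 16/3)
D(s, I) = I + s (D(s, I) = (I + s) + 0 = I + s)
X(C) = 9/(4*(16/3 + C)) (X(C) = 9/(4*(C + 16/3)) = 9/(4*(16/3 + C)))
X(-128)/284782 + 121831/D(-513, -582) = (27/(4*(16 + 3*(-128))))/284782 + 121831/(-582 - 513) = (27/(4*(16 - 384)))*(1/284782) + 121831/(-1095) = ((27/4)/(-368))*(1/284782) + 121831*(-1/1095) = ((27/4)*(-1/368))*(1/284782) - 121831/1095 = -27/1472*1/284782 - 121831/1095 = -27/419199104 - 121831/1095 = -51071446068989/459023018880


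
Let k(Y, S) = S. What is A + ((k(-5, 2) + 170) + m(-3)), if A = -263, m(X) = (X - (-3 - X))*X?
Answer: -82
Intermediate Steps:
m(X) = X*(3 + 2*X) (m(X) = (X + (3 + X))*X = (3 + 2*X)*X = X*(3 + 2*X))
A + ((k(-5, 2) + 170) + m(-3)) = -263 + ((2 + 170) - 3*(3 + 2*(-3))) = -263 + (172 - 3*(3 - 6)) = -263 + (172 - 3*(-3)) = -263 + (172 + 9) = -263 + 181 = -82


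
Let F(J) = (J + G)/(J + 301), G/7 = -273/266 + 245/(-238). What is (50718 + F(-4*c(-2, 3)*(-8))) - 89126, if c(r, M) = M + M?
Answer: -6115994144/159239 ≈ -38408.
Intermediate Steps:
c(r, M) = 2*M
G = -4648/323 (G = 7*(-273/266 + 245/(-238)) = 7*(-273*1/266 + 245*(-1/238)) = 7*(-39/38 - 35/34) = 7*(-664/323) = -4648/323 ≈ -14.390)
F(J) = (-4648/323 + J)/(301 + J) (F(J) = (J - 4648/323)/(J + 301) = (-4648/323 + J)/(301 + J))
(50718 + F(-4*c(-2, 3)*(-8))) - 89126 = (50718 + (-4648/323 - 8*3*(-8))/(301 - 8*3*(-8))) - 89126 = (50718 + (-4648/323 - 4*6*(-8))/(301 - 4*6*(-8))) - 89126 = (50718 + (-4648/323 - 24*(-8))/(301 - 24*(-8))) - 89126 = (50718 + (-4648/323 + 192)/(301 + 192)) - 89126 = (50718 + (57368/323)/493) - 89126 = (50718 + (1/493)*(57368/323)) - 89126 = (50718 + 57368/159239) - 89126 = 8076340970/159239 - 89126 = -6115994144/159239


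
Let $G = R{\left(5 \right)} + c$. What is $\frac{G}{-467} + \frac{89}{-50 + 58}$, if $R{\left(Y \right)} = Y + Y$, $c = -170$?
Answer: $\frac{42843}{3736} \approx 11.468$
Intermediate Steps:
$R{\left(Y \right)} = 2 Y$
$G = -160$ ($G = 2 \cdot 5 - 170 = 10 - 170 = -160$)
$\frac{G}{-467} + \frac{89}{-50 + 58} = - \frac{160}{-467} + \frac{89}{-50 + 58} = \left(-160\right) \left(- \frac{1}{467}\right) + \frac{89}{8} = \frac{160}{467} + 89 \cdot \frac{1}{8} = \frac{160}{467} + \frac{89}{8} = \frac{42843}{3736}$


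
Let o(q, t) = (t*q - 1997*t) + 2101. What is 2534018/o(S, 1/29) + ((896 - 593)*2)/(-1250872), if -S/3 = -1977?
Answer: 45961096720103/40567655268 ≈ 1132.9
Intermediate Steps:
S = 5931 (S = -3*(-1977) = 5931)
o(q, t) = 2101 - 1997*t + q*t (o(q, t) = (q*t - 1997*t) + 2101 = (-1997*t + q*t) + 2101 = 2101 - 1997*t + q*t)
2534018/o(S, 1/29) + ((896 - 593)*2)/(-1250872) = 2534018/(2101 - 1997/29 + 5931/29) + ((896 - 593)*2)/(-1250872) = 2534018/(2101 - 1997*1/29 + 5931*(1/29)) + (303*2)*(-1/1250872) = 2534018/(2101 - 1997/29 + 5931/29) + 606*(-1/1250872) = 2534018/(64863/29) - 303/625436 = 2534018*(29/64863) - 303/625436 = 73486522/64863 - 303/625436 = 45961096720103/40567655268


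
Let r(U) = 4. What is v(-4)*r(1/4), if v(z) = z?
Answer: -16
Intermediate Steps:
v(-4)*r(1/4) = -4*4 = -16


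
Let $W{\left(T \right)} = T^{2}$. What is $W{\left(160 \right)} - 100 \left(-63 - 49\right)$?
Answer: $36800$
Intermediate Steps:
$W{\left(160 \right)} - 100 \left(-63 - 49\right) = 160^{2} - 100 \left(-63 - 49\right) = 25600 - 100 \left(-112\right) = 25600 - -11200 = 25600 + 11200 = 36800$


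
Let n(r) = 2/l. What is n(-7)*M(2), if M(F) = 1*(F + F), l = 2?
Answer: 4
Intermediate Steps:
M(F) = 2*F (M(F) = 1*(2*F) = 2*F)
n(r) = 1 (n(r) = 2/2 = 2*(1/2) = 1)
n(-7)*M(2) = 1*(2*2) = 1*4 = 4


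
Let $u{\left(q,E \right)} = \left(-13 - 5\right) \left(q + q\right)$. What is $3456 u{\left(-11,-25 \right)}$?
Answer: $1368576$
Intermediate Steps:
$u{\left(q,E \right)} = - 36 q$ ($u{\left(q,E \right)} = - 18 \cdot 2 q = - 36 q$)
$3456 u{\left(-11,-25 \right)} = 3456 \left(\left(-36\right) \left(-11\right)\right) = 3456 \cdot 396 = 1368576$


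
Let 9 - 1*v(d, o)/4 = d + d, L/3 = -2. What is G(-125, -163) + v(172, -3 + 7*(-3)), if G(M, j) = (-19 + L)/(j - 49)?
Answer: -284055/212 ≈ -1339.9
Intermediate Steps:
L = -6 (L = 3*(-2) = -6)
v(d, o) = 36 - 8*d (v(d, o) = 36 - 4*(d + d) = 36 - 8*d)
G(M, j) = -25/(-49 + j) (G(M, j) = (-19 - 6)/(j - 49) = -25/(-49 + j))
G(-125, -163) + v(172, -3 + 7*(-3)) = -25/(-49 - 163) + (36 - 8*172) = -25/(-212) + (36 - 1376) = -25*(-1/212) - 1340 = 25/212 - 1340 = -284055/212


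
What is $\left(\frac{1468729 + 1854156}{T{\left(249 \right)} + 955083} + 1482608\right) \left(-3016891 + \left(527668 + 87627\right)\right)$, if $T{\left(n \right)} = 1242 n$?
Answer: $- \frac{1500617570885441316}{421447} \approx -3.5606 \cdot 10^{12}$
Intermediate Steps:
$\left(\frac{1468729 + 1854156}{T{\left(249 \right)} + 955083} + 1482608\right) \left(-3016891 + \left(527668 + 87627\right)\right) = \left(\frac{1468729 + 1854156}{1242 \cdot 249 + 955083} + 1482608\right) \left(-3016891 + \left(527668 + 87627\right)\right) = \left(\frac{3322885}{309258 + 955083} + 1482608\right) \left(-3016891 + 615295\right) = \left(\frac{3322885}{1264341} + 1482608\right) \left(-2401596\right) = \frac{1874525404213}{1264341} \left(-2401596\right) = - \frac{1500617570885441316}{421447}$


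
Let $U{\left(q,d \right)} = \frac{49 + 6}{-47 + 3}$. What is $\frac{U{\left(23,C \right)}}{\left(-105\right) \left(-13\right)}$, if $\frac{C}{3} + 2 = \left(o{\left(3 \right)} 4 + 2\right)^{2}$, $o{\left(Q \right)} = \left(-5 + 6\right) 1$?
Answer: $- \frac{1}{1092} \approx -0.00091575$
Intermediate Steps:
$o{\left(Q \right)} = 1$ ($o{\left(Q \right)} = 1 \cdot 1 = 1$)
$C = 102$ ($C = -6 + 3 \left(1 \cdot 4 + 2\right)^{2} = -6 + 3 \left(4 + 2\right)^{2} = -6 + 3 \cdot 6^{2} = -6 + 3 \cdot 36 = -6 + 108 = 102$)
$U{\left(q,d \right)} = - \frac{5}{4}$ ($U{\left(q,d \right)} = \frac{55}{-44} = 55 \left(- \frac{1}{44}\right) = - \frac{5}{4}$)
$\frac{U{\left(23,C \right)}}{\left(-105\right) \left(-13\right)} = - \frac{5}{4 \left(\left(-105\right) \left(-13\right)\right)} = - \frac{5}{4 \cdot 1365} = \left(- \frac{5}{4}\right) \frac{1}{1365} = - \frac{1}{1092}$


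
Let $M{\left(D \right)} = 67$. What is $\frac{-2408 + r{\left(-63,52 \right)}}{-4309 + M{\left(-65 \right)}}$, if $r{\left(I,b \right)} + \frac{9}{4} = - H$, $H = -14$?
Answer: $\frac{3195}{5656} \approx 0.56489$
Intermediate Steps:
$r{\left(I,b \right)} = \frac{47}{4}$ ($r{\left(I,b \right)} = - \frac{9}{4} - -14 = - \frac{9}{4} + 14 = \frac{47}{4}$)
$\frac{-2408 + r{\left(-63,52 \right)}}{-4309 + M{\left(-65 \right)}} = \frac{-2408 + \frac{47}{4}}{-4309 + 67} = - \frac{9585}{4 \left(-4242\right)} = \left(- \frac{9585}{4}\right) \left(- \frac{1}{4242}\right) = \frac{3195}{5656}$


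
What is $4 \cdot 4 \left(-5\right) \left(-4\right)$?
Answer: $320$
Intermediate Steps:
$4 \cdot 4 \left(-5\right) \left(-4\right) = 4 \left(\left(-20\right) \left(-4\right)\right) = 4 \cdot 80 = 320$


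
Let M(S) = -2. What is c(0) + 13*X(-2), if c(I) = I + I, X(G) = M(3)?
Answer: -26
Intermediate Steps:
X(G) = -2
c(I) = 2*I
c(0) + 13*X(-2) = 2*0 + 13*(-2) = 0 - 26 = -26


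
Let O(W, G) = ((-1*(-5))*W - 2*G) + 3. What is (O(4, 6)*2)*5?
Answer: 110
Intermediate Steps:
O(W, G) = 3 - 2*G + 5*W (O(W, G) = (5*W - 2*G) + 3 = (-2*G + 5*W) + 3 = 3 - 2*G + 5*W)
(O(4, 6)*2)*5 = ((3 - 2*6 + 5*4)*2)*5 = ((3 - 12 + 20)*2)*5 = (11*2)*5 = 22*5 = 110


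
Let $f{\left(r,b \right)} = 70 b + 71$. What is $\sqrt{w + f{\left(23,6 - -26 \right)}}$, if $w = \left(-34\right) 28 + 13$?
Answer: $14 \sqrt{7} \approx 37.041$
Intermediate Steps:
$f{\left(r,b \right)} = 71 + 70 b$
$w = -939$ ($w = -952 + 13 = -939$)
$\sqrt{w + f{\left(23,6 - -26 \right)}} = \sqrt{-939 + \left(71 + 70 \left(6 - -26\right)\right)} = \sqrt{-939 + \left(71 + 70 \left(6 + 26\right)\right)} = \sqrt{-939 + \left(71 + 70 \cdot 32\right)} = \sqrt{-939 + \left(71 + 2240\right)} = \sqrt{-939 + 2311} = \sqrt{1372} = 14 \sqrt{7}$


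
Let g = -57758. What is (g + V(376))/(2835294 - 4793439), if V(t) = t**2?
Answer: -83618/1958145 ≈ -0.042703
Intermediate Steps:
(g + V(376))/(2835294 - 4793439) = (-57758 + 376**2)/(2835294 - 4793439) = (-57758 + 141376)/(-1958145) = 83618*(-1/1958145) = -83618/1958145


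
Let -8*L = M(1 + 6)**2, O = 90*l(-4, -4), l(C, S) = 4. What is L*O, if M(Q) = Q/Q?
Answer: -45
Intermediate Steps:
M(Q) = 1
O = 360 (O = 90*4 = 360)
L = -1/8 (L = -1/8*1**2 = -1/8*1 = -1/8 ≈ -0.12500)
L*O = -1/8*360 = -45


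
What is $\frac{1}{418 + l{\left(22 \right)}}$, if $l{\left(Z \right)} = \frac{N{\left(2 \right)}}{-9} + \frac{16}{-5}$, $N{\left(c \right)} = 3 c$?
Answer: $\frac{15}{6212} \approx 0.0024147$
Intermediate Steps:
$l{\left(Z \right)} = - \frac{58}{15}$ ($l{\left(Z \right)} = \frac{3 \cdot 2}{-9} + \frac{16}{-5} = 6 \left(- \frac{1}{9}\right) + 16 \left(- \frac{1}{5}\right) = - \frac{2}{3} - \frac{16}{5} = - \frac{58}{15}$)
$\frac{1}{418 + l{\left(22 \right)}} = \frac{1}{418 - \frac{58}{15}} = \frac{1}{\frac{6212}{15}} = \frac{15}{6212}$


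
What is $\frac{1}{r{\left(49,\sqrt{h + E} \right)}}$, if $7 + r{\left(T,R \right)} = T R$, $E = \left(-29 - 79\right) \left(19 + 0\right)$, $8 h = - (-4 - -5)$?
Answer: $- \frac{8}{5631087} - \frac{2 i \sqrt{32834}}{804441} \approx -1.4207 \cdot 10^{-6} - 0.0004505 i$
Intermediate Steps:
$h = - \frac{1}{8}$ ($h = \frac{\left(-1\right) \left(-4 - -5\right)}{8} = \frac{\left(-1\right) \left(-4 + 5\right)}{8} = \frac{\left(-1\right) 1}{8} = \frac{1}{8} \left(-1\right) = - \frac{1}{8} \approx -0.125$)
$E = -2052$ ($E = \left(-108\right) 19 = -2052$)
$r{\left(T,R \right)} = -7 + R T$ ($r{\left(T,R \right)} = -7 + T R = -7 + R T$)
$\frac{1}{r{\left(49,\sqrt{h + E} \right)}} = \frac{1}{-7 + \sqrt{- \frac{1}{8} - 2052} \cdot 49} = \frac{1}{-7 + \sqrt{- \frac{16417}{8}} \cdot 49} = \frac{1}{-7 + \frac{i \sqrt{32834}}{4} \cdot 49} = \frac{1}{-7 + \frac{49 i \sqrt{32834}}{4}}$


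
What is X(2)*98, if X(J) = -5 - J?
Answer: -686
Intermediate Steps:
X(2)*98 = (-5 - 1*2)*98 = (-5 - 2)*98 = -7*98 = -686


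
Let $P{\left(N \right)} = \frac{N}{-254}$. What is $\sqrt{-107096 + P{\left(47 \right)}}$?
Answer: $\frac{i \sqrt{6909417474}}{254} \approx 327.26 i$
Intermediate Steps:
$P{\left(N \right)} = - \frac{N}{254}$ ($P{\left(N \right)} = N \left(- \frac{1}{254}\right) = - \frac{N}{254}$)
$\sqrt{-107096 + P{\left(47 \right)}} = \sqrt{-107096 - \frac{47}{254}} = \sqrt{- \frac{27202431}{254}} = \frac{i \sqrt{6909417474}}{254}$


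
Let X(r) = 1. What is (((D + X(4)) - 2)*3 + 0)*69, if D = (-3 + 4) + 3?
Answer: 621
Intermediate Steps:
D = 4 (D = 1 + 3 = 4)
(((D + X(4)) - 2)*3 + 0)*69 = (((4 + 1) - 2)*3 + 0)*69 = ((5 - 2)*3 + 0)*69 = (3*3 + 0)*69 = (9 + 0)*69 = 9*69 = 621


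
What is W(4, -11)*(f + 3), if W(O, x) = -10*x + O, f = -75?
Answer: -8208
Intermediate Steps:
W(O, x) = O - 10*x
W(4, -11)*(f + 3) = (4 - 10*(-11))*(-75 + 3) = (4 + 110)*(-72) = 114*(-72) = -8208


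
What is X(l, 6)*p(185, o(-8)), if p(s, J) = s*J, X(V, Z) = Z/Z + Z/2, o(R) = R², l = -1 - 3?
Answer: 47360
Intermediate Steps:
l = -4
X(V, Z) = 1 + Z/2 (X(V, Z) = 1 + Z*(½) = 1 + Z/2)
p(s, J) = J*s
X(l, 6)*p(185, o(-8)) = (1 + (½)*6)*((-8)²*185) = (1 + 3)*(64*185) = 4*11840 = 47360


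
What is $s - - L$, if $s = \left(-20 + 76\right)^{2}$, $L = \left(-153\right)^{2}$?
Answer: $26545$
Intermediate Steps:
$L = 23409$
$s = 3136$ ($s = 56^{2} = 3136$)
$s - - L = 3136 - \left(-1\right) 23409 = 3136 - -23409 = 3136 + 23409 = 26545$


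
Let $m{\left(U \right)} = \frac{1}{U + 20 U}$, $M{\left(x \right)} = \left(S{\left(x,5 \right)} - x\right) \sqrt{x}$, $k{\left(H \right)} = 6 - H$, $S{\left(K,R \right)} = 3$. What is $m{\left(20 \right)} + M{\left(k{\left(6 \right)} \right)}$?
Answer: $\frac{1}{420} \approx 0.002381$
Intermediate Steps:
$M{\left(x \right)} = \sqrt{x} \left(3 - x\right)$ ($M{\left(x \right)} = \left(3 - x\right) \sqrt{x} = \sqrt{x} \left(3 - x\right)$)
$m{\left(U \right)} = \frac{1}{21 U}$
$m{\left(20 \right)} + M{\left(k{\left(6 \right)} \right)} = \frac{1}{21 \cdot 20} + \sqrt{6 - 6} \left(3 - \left(6 - 6\right)\right) = \frac{1}{21} \cdot \frac{1}{20} + \sqrt{6 - 6} \left(3 - \left(6 - 6\right)\right) = \frac{1}{420} + \sqrt{0} \left(3 - 0\right) = \frac{1}{420} + 0 \left(3 + 0\right) = \frac{1}{420} + 0 \cdot 3 = \frac{1}{420} + 0 = \frac{1}{420}$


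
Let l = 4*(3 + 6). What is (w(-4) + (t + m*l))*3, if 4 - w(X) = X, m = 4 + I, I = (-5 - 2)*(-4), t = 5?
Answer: 3495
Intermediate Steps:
I = 28 (I = -7*(-4) = 28)
m = 32 (m = 4 + 28 = 32)
l = 36 (l = 4*9 = 36)
w(X) = 4 - X
(w(-4) + (t + m*l))*3 = ((4 - 1*(-4)) + (5 + 32*36))*3 = ((4 + 4) + (5 + 1152))*3 = (8 + 1157)*3 = 1165*3 = 3495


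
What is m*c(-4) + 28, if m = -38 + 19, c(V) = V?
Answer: 104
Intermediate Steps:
m = -19
m*c(-4) + 28 = -19*(-4) + 28 = 76 + 28 = 104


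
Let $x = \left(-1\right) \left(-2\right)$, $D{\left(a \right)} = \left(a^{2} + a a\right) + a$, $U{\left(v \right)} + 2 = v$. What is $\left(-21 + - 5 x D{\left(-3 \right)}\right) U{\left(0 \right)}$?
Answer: $342$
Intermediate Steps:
$U{\left(v \right)} = -2 + v$
$D{\left(a \right)} = a + 2 a^{2}$ ($D{\left(a \right)} = \left(a^{2} + a^{2}\right) + a = 2 a^{2} + a = a + 2 a^{2}$)
$x = 2$
$\left(-21 + - 5 x D{\left(-3 \right)}\right) U{\left(0 \right)} = \left(-21 + \left(-5\right) 2 \left(- 3 \left(1 + 2 \left(-3\right)\right)\right)\right) \left(-2 + 0\right) = \left(-21 - 10 \left(- 3 \left(1 - 6\right)\right)\right) \left(-2\right) = \left(-21 - 10 \left(\left(-3\right) \left(-5\right)\right)\right) \left(-2\right) = \left(-21 - 150\right) \left(-2\right) = \left(-171\right) \left(-2\right) = 342$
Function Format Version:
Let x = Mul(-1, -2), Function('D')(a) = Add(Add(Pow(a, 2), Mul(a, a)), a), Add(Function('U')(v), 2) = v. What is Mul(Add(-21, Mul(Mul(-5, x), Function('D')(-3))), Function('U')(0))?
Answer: 342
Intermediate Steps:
Function('U')(v) = Add(-2, v)
Function('D')(a) = Add(a, Mul(2, Pow(a, 2))) (Function('D')(a) = Add(Add(Pow(a, 2), Pow(a, 2)), a) = Add(Mul(2, Pow(a, 2)), a) = Add(a, Mul(2, Pow(a, 2))))
x = 2
Mul(Add(-21, Mul(Mul(-5, x), Function('D')(-3))), Function('U')(0)) = Mul(Add(-21, Mul(Mul(-5, 2), Mul(-3, Add(1, Mul(2, -3))))), Add(-2, 0)) = Mul(Add(-21, Mul(-10, Mul(-3, Add(1, -6)))), -2) = Mul(Add(-21, Mul(-10, Mul(-3, -5))), -2) = Mul(Add(-21, Mul(-10, 15)), -2) = Mul(Add(-21, -150), -2) = Mul(-171, -2) = 342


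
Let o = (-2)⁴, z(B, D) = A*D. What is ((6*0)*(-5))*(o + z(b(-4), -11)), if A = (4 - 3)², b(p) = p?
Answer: 0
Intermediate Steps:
A = 1 (A = 1² = 1)
z(B, D) = D (z(B, D) = 1*D = D)
o = 16
((6*0)*(-5))*(o + z(b(-4), -11)) = ((6*0)*(-5))*(16 - 11) = (0*(-5))*5 = 0*5 = 0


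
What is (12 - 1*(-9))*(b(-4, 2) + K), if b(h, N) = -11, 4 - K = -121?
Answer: 2394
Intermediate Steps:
K = 125 (K = 4 - 1*(-121) = 4 + 121 = 125)
(12 - 1*(-9))*(b(-4, 2) + K) = (12 - 1*(-9))*(-11 + 125) = (12 + 9)*114 = 21*114 = 2394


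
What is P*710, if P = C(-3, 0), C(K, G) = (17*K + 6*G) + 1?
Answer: -35500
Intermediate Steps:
C(K, G) = 1 + 6*G + 17*K (C(K, G) = (6*G + 17*K) + 1 = 1 + 6*G + 17*K)
P = -50 (P = 1 + 6*0 + 17*(-3) = 1 + 0 - 51 = -50)
P*710 = -50*710 = -35500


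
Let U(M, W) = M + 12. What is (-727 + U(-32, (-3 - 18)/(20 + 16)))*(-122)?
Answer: 91134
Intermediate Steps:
U(M, W) = 12 + M
(-727 + U(-32, (-3 - 18)/(20 + 16)))*(-122) = (-727 + (12 - 32))*(-122) = (-727 - 20)*(-122) = -747*(-122) = 91134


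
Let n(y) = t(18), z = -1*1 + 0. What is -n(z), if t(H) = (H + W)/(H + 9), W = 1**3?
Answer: -19/27 ≈ -0.70370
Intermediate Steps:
W = 1
z = -1 (z = -1 + 0 = -1)
t(H) = (1 + H)/(9 + H) (t(H) = (H + 1)/(H + 9) = (1 + H)/(9 + H))
n(y) = 19/27 (n(y) = (1 + 18)/(9 + 18) = 19/27)
-n(z) = -1*19/27 = -19/27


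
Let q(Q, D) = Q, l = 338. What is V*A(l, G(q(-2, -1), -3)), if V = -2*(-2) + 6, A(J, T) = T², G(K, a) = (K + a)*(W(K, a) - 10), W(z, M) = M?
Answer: 42250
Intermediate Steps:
G(K, a) = (-10 + a)*(K + a) (G(K, a) = (K + a)*(a - 10) = (K + a)*(-10 + a) = (-10 + a)*(K + a))
V = 10 (V = 4 + 6 = 10)
V*A(l, G(q(-2, -1), -3)) = 10*((-3)² - 10*(-2) - 10*(-3) - 2*(-3))² = 10*(9 + 20 + 30 + 6)² = 10*65² = 10*4225 = 42250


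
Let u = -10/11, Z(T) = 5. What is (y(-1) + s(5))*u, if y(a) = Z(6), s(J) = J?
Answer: -100/11 ≈ -9.0909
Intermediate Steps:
u = -10/11 (u = -10*1/11 = -10/11 ≈ -0.90909)
y(a) = 5
(y(-1) + s(5))*u = (5 + 5)*(-10/11) = 10*(-10/11) = -100/11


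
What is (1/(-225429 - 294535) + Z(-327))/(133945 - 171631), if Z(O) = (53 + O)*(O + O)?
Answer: -93175468943/19595363304 ≈ -4.7550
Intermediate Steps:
Z(O) = 2*O*(53 + O) (Z(O) = (53 + O)*(2*O) = 2*O*(53 + O))
(1/(-225429 - 294535) + Z(-327))/(133945 - 171631) = (1/(-225429 - 294535) + 2*(-327)*(53 - 327))/(133945 - 171631) = (1/(-519964) + 2*(-327)*(-274))/(-37686) = (-1/519964 + 179196)*(-1/37686) = (93175468943/519964)*(-1/37686) = -93175468943/19595363304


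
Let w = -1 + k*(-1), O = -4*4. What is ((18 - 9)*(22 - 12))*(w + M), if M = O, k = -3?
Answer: -1260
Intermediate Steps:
O = -16
w = 2 (w = -1 - 3*(-1) = -1 + 3 = 2)
M = -16
((18 - 9)*(22 - 12))*(w + M) = ((18 - 9)*(22 - 12))*(2 - 16) = (9*10)*(-14) = 90*(-14) = -1260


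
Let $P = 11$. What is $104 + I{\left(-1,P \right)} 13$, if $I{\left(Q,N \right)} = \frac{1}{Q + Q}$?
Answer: $\frac{195}{2} \approx 97.5$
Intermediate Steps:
$I{\left(Q,N \right)} = \frac{1}{2 Q}$
$104 + I{\left(-1,P \right)} 13 = 104 + \frac{1}{2 \left(-1\right)} 13 = 104 + \frac{1}{2} \left(-1\right) 13 = 104 - \frac{13}{2} = \frac{195}{2}$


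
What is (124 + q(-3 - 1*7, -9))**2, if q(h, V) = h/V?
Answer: 1267876/81 ≈ 15653.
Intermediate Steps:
(124 + q(-3 - 1*7, -9))**2 = (124 + (-3 - 1*7)/(-9))**2 = (124 + (-3 - 7)*(-1/9))**2 = (124 - 10*(-1/9))**2 = (124 + 10/9)**2 = (1126/9)**2 = 1267876/81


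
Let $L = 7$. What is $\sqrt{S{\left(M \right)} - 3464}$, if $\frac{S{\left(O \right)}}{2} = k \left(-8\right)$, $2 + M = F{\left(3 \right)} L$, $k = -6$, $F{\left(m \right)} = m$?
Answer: $2 i \sqrt{842} \approx 58.034 i$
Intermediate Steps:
$M = 19$ ($M = -2 + 3 \cdot 7 = -2 + 21 = 19$)
$S{\left(O \right)} = 96$ ($S{\left(O \right)} = 2 \left(\left(-6\right) \left(-8\right)\right) = 2 \cdot 48 = 96$)
$\sqrt{S{\left(M \right)} - 3464} = \sqrt{96 - 3464} = \sqrt{-3368} = 2 i \sqrt{842}$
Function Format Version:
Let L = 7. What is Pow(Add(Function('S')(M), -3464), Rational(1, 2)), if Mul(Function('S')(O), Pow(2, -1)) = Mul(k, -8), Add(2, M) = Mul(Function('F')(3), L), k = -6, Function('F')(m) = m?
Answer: Mul(2, I, Pow(842, Rational(1, 2))) ≈ Mul(58.034, I)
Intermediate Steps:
M = 19 (M = Add(-2, Mul(3, 7)) = Add(-2, 21) = 19)
Function('S')(O) = 96 (Function('S')(O) = Mul(2, Mul(-6, -8)) = Mul(2, 48) = 96)
Pow(Add(Function('S')(M), -3464), Rational(1, 2)) = Pow(Add(96, -3464), Rational(1, 2)) = Pow(-3368, Rational(1, 2)) = Mul(2, I, Pow(842, Rational(1, 2)))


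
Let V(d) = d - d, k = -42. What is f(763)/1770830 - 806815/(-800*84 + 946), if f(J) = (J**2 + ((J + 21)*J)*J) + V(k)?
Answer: 1585349338668/5866228541 ≈ 270.25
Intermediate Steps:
V(d) = 0
f(J) = J**2 + J**2*(21 + J) (f(J) = (J**2 + ((J + 21)*J)*J) + 0 = (J**2 + ((21 + J)*J)*J) + 0 = (J**2 + (J*(21 + J))*J) + 0 = (J**2 + J**2*(21 + J)) + 0 = J**2 + J**2*(21 + J))
f(763)/1770830 - 806815/(-800*84 + 946) = (763**2*(22 + 763))/1770830 - 806815/(-800*84 + 946) = (582169*785)*(1/1770830) - 806815/(-67200 + 946) = 457002665*(1/1770830) - 806815/(-66254) = 91400533/354166 - 806815*(-1/66254) = 91400533/354166 + 806815/66254 = 1585349338668/5866228541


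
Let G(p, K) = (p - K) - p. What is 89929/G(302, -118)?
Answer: 89929/118 ≈ 762.11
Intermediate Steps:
G(p, K) = -K
89929/G(302, -118) = 89929/((-1*(-118))) = 89929/118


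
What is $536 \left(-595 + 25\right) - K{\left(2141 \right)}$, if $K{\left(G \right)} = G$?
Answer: $-307661$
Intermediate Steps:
$536 \left(-595 + 25\right) - K{\left(2141 \right)} = 536 \left(-595 + 25\right) - 2141 = 536 \left(-570\right) - 2141 = -305520 - 2141 = -307661$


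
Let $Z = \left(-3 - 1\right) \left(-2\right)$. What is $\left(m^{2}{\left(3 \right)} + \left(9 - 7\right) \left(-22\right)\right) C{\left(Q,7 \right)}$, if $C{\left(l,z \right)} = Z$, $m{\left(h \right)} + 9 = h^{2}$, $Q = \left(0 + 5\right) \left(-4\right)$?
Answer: $-352$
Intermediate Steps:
$Q = -20$ ($Q = 5 \left(-4\right) = -20$)
$m{\left(h \right)} = -9 + h^{2}$
$Z = 8$ ($Z = \left(-4\right) \left(-2\right) = 8$)
$C{\left(l,z \right)} = 8$
$\left(m^{2}{\left(3 \right)} + \left(9 - 7\right) \left(-22\right)\right) C{\left(Q,7 \right)} = \left(\left(-9 + 3^{2}\right)^{2} + \left(9 - 7\right) \left(-22\right)\right) 8 = \left(\left(-9 + 9\right)^{2} + 2 \left(-22\right)\right) 8 = \left(0^{2} - 44\right) 8 = \left(0 - 44\right) 8 = \left(-44\right) 8 = -352$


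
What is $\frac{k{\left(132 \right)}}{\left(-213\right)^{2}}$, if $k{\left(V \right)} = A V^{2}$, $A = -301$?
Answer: $- \frac{582736}{5041} \approx -115.6$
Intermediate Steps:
$k{\left(V \right)} = - 301 V^{2}$
$\frac{k{\left(132 \right)}}{\left(-213\right)^{2}} = \frac{\left(-301\right) 132^{2}}{\left(-213\right)^{2}} = \frac{\left(-301\right) 17424}{45369} = \left(-5244624\right) \frac{1}{45369} = - \frac{582736}{5041}$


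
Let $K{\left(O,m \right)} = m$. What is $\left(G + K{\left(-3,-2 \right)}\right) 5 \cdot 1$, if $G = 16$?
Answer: $70$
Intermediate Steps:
$\left(G + K{\left(-3,-2 \right)}\right) 5 \cdot 1 = \left(16 - 2\right) 5 \cdot 1 = 14 \cdot 5 = 70$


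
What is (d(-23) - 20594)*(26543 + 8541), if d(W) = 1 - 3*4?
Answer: -722905820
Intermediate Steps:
d(W) = -11 (d(W) = 1 - 12 = -11)
(d(-23) - 20594)*(26543 + 8541) = (-11 - 20594)*(26543 + 8541) = -20605*35084 = -722905820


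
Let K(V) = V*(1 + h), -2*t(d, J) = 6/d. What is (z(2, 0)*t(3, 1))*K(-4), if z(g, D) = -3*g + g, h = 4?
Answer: -80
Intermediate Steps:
t(d, J) = -3/d
z(g, D) = -2*g
K(V) = 5*V (K(V) = V*(1 + 4) = V*5 = 5*V)
(z(2, 0)*t(3, 1))*K(-4) = ((-2*2)*(-3/3))*(5*(-4)) = -(-12)/3*(-20) = -4*(-1)*(-20) = 4*(-20) = -80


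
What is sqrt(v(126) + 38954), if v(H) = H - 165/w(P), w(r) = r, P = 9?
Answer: sqrt(351555)/3 ≈ 197.64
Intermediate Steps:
v(H) = -55/3 + H (v(H) = H - 165/9 = H - 165*1/9 = H - 55/3 = -55/3 + H)
sqrt(v(126) + 38954) = sqrt((-55/3 + 126) + 38954) = sqrt(323/3 + 38954) = sqrt(117185/3) = sqrt(351555)/3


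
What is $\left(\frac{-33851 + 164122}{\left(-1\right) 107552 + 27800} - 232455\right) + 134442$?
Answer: $- \frac{7816863047}{79752} \approx -98015.0$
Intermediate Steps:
$\left(\frac{-33851 + 164122}{\left(-1\right) 107552 + 27800} - 232455\right) + 134442 = \left(\frac{130271}{-107552 + 27800} - 232455\right) + 134442 = \left(\frac{130271}{-79752} - 232455\right) + 134442 = \left(130271 \left(- \frac{1}{79752}\right) - 232455\right) + 134442 = \left(- \frac{130271}{79752} - 232455\right) + 134442 = - \frac{18538881431}{79752} + 134442 = - \frac{7816863047}{79752}$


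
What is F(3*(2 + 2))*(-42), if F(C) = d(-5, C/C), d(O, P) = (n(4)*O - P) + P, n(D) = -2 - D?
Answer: -1260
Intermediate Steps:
d(O, P) = -6*O (d(O, P) = ((-2 - 1*4)*O - P) + P = ((-2 - 4)*O - P) + P = (-6*O - P) + P = (-P - 6*O) + P = -6*O)
F(C) = 30 (F(C) = -6*(-5) = 30)
F(3*(2 + 2))*(-42) = 30*(-42) = -1260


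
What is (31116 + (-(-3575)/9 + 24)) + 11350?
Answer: 385985/9 ≈ 42887.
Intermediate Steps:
(31116 + (-(-3575)/9 + 24)) + 11350 = (31116 + (-65*(-55/9) + 24)) + 11350 = (31116 + (3575/9 + 24)) + 11350 = (31116 + 3791/9) + 11350 = 283835/9 + 11350 = 385985/9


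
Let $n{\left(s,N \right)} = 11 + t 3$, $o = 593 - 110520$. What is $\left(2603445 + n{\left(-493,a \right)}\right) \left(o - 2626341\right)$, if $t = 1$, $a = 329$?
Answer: $-7123761551012$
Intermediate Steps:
$o = -109927$ ($o = 593 - 110520 = -109927$)
$n{\left(s,N \right)} = 14$ ($n{\left(s,N \right)} = 11 + 1 \cdot 3 = 11 + 3 = 14$)
$\left(2603445 + n{\left(-493,a \right)}\right) \left(o - 2626341\right) = \left(2603445 + 14\right) \left(-109927 - 2626341\right) = 2603459 \left(-2736268\right) = -7123761551012$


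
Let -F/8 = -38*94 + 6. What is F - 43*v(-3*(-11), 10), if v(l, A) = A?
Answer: 28098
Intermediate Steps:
F = 28528 (F = -8*(-38*94 + 6) = -8*(-3572 + 6) = -8*(-3566) = 28528)
F - 43*v(-3*(-11), 10) = 28528 - 43*10 = 28528 - 430 = 28098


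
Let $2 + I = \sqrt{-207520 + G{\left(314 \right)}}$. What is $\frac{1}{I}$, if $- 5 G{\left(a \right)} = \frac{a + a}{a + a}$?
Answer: $- \frac{10}{1037621} - \frac{3 i \sqrt{576445}}{1037621} \approx -9.6374 \cdot 10^{-6} - 0.0021951 i$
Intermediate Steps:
$G{\left(a \right)} = - \frac{1}{5}$ ($G{\left(a \right)} = - \frac{\left(a + a\right) \frac{1}{a + a}}{5} = - \frac{2 a \frac{1}{2 a}}{5} = \left(- \frac{1}{5}\right) 1 = - \frac{1}{5}$)
$I = -2 + \frac{3 i \sqrt{576445}}{5}$ ($I = -2 + \sqrt{-207520 - \frac{1}{5}} = -2 + \sqrt{- \frac{1037601}{5}} = -2 + \frac{3 i \sqrt{576445}}{5} \approx -2.0 + 455.54 i$)
$\frac{1}{I} = \frac{1}{-2 + \frac{3 i \sqrt{576445}}{5}}$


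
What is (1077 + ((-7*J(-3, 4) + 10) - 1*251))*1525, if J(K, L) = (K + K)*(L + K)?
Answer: 1338950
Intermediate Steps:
J(K, L) = 2*K*(K + L) (J(K, L) = (2*K)*(K + L) = 2*K*(K + L))
(1077 + ((-7*J(-3, 4) + 10) - 1*251))*1525 = (1077 + ((-14*(-3)*(-3 + 4) + 10) - 1*251))*1525 = (1077 + ((-14*(-3) + 10) - 251))*1525 = (1077 + ((-7*(-6) + 10) - 251))*1525 = (1077 + ((42 + 10) - 251))*1525 = (1077 + (52 - 251))*1525 = (1077 - 199)*1525 = 878*1525 = 1338950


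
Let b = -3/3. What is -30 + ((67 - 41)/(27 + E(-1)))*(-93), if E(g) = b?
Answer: -123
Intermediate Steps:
b = -1 (b = -3*⅓ = -1)
E(g) = -1
-30 + ((67 - 41)/(27 + E(-1)))*(-93) = -30 + ((67 - 41)/(27 - 1))*(-93) = -30 + (26/26)*(-93) = -30 + (26*(1/26))*(-93) = -30 + 1*(-93) = -30 - 93 = -123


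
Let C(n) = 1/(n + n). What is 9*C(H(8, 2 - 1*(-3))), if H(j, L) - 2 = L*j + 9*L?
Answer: 3/58 ≈ 0.051724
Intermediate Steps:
H(j, L) = 2 + 9*L + L*j (H(j, L) = 2 + (L*j + 9*L) = 2 + (9*L + L*j) = 2 + 9*L + L*j)
C(n) = 1/(2*n)
9*C(H(8, 2 - 1*(-3))) = 9*(1/(2*(2 + 9*(2 - 1*(-3)) + (2 - 1*(-3))*8))) = 9*(1/(2*(2 + 9*(2 + 3) + (2 + 3)*8))) = 9*(1/(2*(2 + 9*5 + 5*8))) = 9*(1/(2*(2 + 45 + 40))) = 9*((½)/87) = 9*((½)*(1/87)) = 9*(1/174) = 3/58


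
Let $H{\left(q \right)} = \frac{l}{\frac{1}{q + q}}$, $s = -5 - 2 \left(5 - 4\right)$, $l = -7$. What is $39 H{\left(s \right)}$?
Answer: $3822$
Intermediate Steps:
$s = -7$ ($s = -5 - 2 = -7$)
$H{\left(q \right)} = - 14 q$ ($H{\left(q \right)} = - \frac{7}{\frac{1}{q + q}} = - \frac{7}{\frac{1}{2 q}} = - \frac{7}{\frac{1}{2} \frac{1}{q}} = - 7 \cdot 2 q = - 14 q$)
$39 H{\left(s \right)} = 39 \left(\left(-14\right) \left(-7\right)\right) = 39 \cdot 98 = 3822$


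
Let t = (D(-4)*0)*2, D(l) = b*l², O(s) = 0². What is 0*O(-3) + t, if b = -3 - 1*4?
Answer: 0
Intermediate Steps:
b = -7 (b = -3 - 4 = -7)
O(s) = 0
D(l) = -7*l²
t = 0 (t = (-7*(-4)²*0)*2 = (-7*16*0)*2 = -112*0*2 = 0*2 = 0)
0*O(-3) + t = 0*0 + 0 = 0 + 0 = 0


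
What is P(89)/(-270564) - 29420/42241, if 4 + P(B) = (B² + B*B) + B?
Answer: -2877588429/3809631308 ≈ -0.75535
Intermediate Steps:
P(B) = -4 + B + 2*B² (P(B) = -4 + ((B² + B*B) + B) = -4 + ((B² + B²) + B) = -4 + (2*B² + B) = -4 + (B + 2*B²) = -4 + B + 2*B²)
P(89)/(-270564) - 29420/42241 = (-4 + 89 + 2*89²)/(-270564) - 29420/42241 = (-4 + 89 + 2*7921)*(-1/270564) - 29420*1/42241 = (-4 + 89 + 15842)*(-1/270564) - 29420/42241 = 15927*(-1/270564) - 29420/42241 = -5309/90188 - 29420/42241 = -2877588429/3809631308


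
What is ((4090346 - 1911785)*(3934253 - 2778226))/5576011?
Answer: 359782191021/796573 ≈ 4.5166e+5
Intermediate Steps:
((4090346 - 1911785)*(3934253 - 2778226))/5576011 = (2178561*1156027)*(1/5576011) = 2518475337147*(1/5576011) = 359782191021/796573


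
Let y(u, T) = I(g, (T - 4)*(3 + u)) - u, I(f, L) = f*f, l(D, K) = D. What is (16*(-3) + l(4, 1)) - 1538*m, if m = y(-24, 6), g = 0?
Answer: -36956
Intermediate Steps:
I(f, L) = f²
y(u, T) = -u (y(u, T) = 0² - u = 0 - u = -u)
m = 24 (m = -1*(-24) = 24)
(16*(-3) + l(4, 1)) - 1538*m = (16*(-3) + 4) - 1538*24 = (-48 + 4) - 36912 = -44 - 36912 = -36956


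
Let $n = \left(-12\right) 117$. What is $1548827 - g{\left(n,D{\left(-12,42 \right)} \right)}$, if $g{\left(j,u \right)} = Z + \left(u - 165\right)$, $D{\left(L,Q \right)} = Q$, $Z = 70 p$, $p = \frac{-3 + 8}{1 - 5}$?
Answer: $\frac{3098075}{2} \approx 1.549 \cdot 10^{6}$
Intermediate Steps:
$p = - \frac{5}{4}$ ($p = \frac{5}{-4} = 5 \left(- \frac{1}{4}\right) = - \frac{5}{4} \approx -1.25$)
$Z = - \frac{175}{2}$ ($Z = 70 \left(- \frac{5}{4}\right) = - \frac{175}{2} \approx -87.5$)
$n = -1404$
$g{\left(j,u \right)} = - \frac{505}{2} + u$ ($g{\left(j,u \right)} = - \frac{175}{2} + \left(u - 165\right) = - \frac{175}{2} + \left(-165 + u\right) = - \frac{505}{2} + u$)
$1548827 - g{\left(n,D{\left(-12,42 \right)} \right)} = 1548827 - \left(- \frac{505}{2} + 42\right) = 1548827 - - \frac{421}{2} = 1548827 + \frac{421}{2} = \frac{3098075}{2}$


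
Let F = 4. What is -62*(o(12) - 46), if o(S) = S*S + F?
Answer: -6324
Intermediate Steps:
o(S) = 4 + S**2 (o(S) = S*S + 4 = S**2 + 4 = 4 + S**2)
-62*(o(12) - 46) = -62*((4 + 12**2) - 46) = -62*((4 + 144) - 46) = -62*(148 - 46) = -62*102 = -6324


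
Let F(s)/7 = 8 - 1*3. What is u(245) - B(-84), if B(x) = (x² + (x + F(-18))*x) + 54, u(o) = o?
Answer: -10981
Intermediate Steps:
F(s) = 35 (F(s) = 7*(8 - 1*3) = 7*(8 - 3) = 7*5 = 35)
B(x) = 54 + x² + x*(35 + x) (B(x) = (x² + (x + 35)*x) + 54 = (x² + (35 + x)*x) + 54 = (x² + x*(35 + x)) + 54 = 54 + x² + x*(35 + x))
u(245) - B(-84) = 245 - (54 + 2*(-84)² + 35*(-84)) = 245 - (54 + 2*7056 - 2940) = 245 - (54 + 14112 - 2940) = 245 - 1*11226 = 245 - 11226 = -10981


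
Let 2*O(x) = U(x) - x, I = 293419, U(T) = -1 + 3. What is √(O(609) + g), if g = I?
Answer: √1172462/2 ≈ 541.40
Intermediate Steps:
U(T) = 2
O(x) = 1 - x/2 (O(x) = (2 - x)/2 = 1 - x/2)
g = 293419
√(O(609) + g) = √((1 - ½*609) + 293419) = √((1 - 609/2) + 293419) = √(-607/2 + 293419) = √(586231/2) = √1172462/2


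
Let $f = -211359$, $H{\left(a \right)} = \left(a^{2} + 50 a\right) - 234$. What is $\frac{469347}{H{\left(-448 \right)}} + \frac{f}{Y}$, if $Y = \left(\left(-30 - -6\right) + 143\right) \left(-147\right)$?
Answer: $\frac{15282328067}{1038326170} \approx 14.718$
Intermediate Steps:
$H{\left(a \right)} = -234 + a^{2} + 50 a$
$Y = -17493$ ($Y = \left(\left(-30 + 6\right) + 143\right) \left(-147\right) = \left(-24 + 143\right) \left(-147\right) = 119 \left(-147\right) = -17493$)
$\frac{469347}{H{\left(-448 \right)}} + \frac{f}{Y} = \frac{469347}{-234 + \left(-448\right)^{2} + 50 \left(-448\right)} - \frac{211359}{-17493} = \frac{469347}{-234 + 200704 - 22400} - - \frac{70453}{5831} = \frac{469347}{178070} + \frac{70453}{5831} = \frac{15282328067}{1038326170}$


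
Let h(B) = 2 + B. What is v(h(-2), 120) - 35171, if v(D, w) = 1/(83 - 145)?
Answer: -2180603/62 ≈ -35171.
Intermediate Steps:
v(D, w) = -1/62 (v(D, w) = 1/(-62) = -1/62)
v(h(-2), 120) - 35171 = -1/62 - 35171 = -2180603/62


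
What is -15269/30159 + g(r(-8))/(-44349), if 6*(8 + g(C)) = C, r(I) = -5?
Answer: -451265651/891680994 ≈ -0.50608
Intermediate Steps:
g(C) = -8 + C/6
-15269/30159 + g(r(-8))/(-44349) = -15269/30159 + (-8 + (⅙)*(-5))/(-44349) = -15269*1/30159 + (-8 - ⅚)*(-1/44349) = -15269/30159 - 53/6*(-1/44349) = -15269/30159 + 53/266094 = -451265651/891680994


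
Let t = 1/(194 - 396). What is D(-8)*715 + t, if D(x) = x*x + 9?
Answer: 10543389/202 ≈ 52195.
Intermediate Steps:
t = -1/202 (t = 1/(-202) = -1/202 ≈ -0.0049505)
D(x) = 9 + x**2 (D(x) = x**2 + 9 = 9 + x**2)
D(-8)*715 + t = (9 + (-8)**2)*715 - 1/202 = (9 + 64)*715 - 1/202 = 73*715 - 1/202 = 52195 - 1/202 = 10543389/202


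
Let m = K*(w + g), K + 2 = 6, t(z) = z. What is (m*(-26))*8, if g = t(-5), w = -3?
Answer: 6656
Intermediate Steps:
g = -5
K = 4 (K = -2 + 6 = 4)
m = -32 (m = 4*(-3 - 5) = 4*(-8) = -32)
(m*(-26))*8 = -32*(-26)*8 = 832*8 = 6656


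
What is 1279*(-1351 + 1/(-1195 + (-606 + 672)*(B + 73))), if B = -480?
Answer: -48480505232/28057 ≈ -1.7279e+6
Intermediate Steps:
1279*(-1351 + 1/(-1195 + (-606 + 672)*(B + 73))) = 1279*(-1351 + 1/(-1195 + (-606 + 672)*(-480 + 73))) = 1279*(-1351 + 1/(-1195 + 66*(-407))) = 1279*(-1351 + 1/(-1195 - 26862)) = 1279*(-1351 + 1/(-28057)) = 1279*(-1351 - 1/28057) = 1279*(-37905008/28057) = -48480505232/28057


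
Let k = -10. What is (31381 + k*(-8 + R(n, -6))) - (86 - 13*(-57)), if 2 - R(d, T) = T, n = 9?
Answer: 30554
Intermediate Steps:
R(d, T) = 2 - T
(31381 + k*(-8 + R(n, -6))) - (86 - 13*(-57)) = (31381 - 10*(-8 + (2 - 1*(-6)))) - (86 - 13*(-57)) = (31381 - 10*(-8 + (2 + 6))) - (86 + 741) = (31381 - 10*(-8 + 8)) - 1*827 = (31381 - 10*0) - 827 = (31381 + 0) - 827 = 31381 - 827 = 30554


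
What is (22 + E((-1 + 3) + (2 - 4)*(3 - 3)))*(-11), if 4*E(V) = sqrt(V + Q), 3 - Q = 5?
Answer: -242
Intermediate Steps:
Q = -2 (Q = 3 - 1*5 = 3 - 5 = -2)
E(V) = sqrt(-2 + V)/4 (E(V) = sqrt(V - 2)/4 = sqrt(-2 + V)/4)
(22 + E((-1 + 3) + (2 - 4)*(3 - 3)))*(-11) = (22 + sqrt(-2 + ((-1 + 3) + (2 - 4)*(3 - 3)))/4)*(-11) = (22 + sqrt(-2 + (2 - 2*0))/4)*(-11) = (22 + sqrt(-2 + (2 + 0))/4)*(-11) = (22 + sqrt(-2 + 2)/4)*(-11) = (22 + sqrt(0)/4)*(-11) = (22 + (1/4)*0)*(-11) = (22 + 0)*(-11) = 22*(-11) = -242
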